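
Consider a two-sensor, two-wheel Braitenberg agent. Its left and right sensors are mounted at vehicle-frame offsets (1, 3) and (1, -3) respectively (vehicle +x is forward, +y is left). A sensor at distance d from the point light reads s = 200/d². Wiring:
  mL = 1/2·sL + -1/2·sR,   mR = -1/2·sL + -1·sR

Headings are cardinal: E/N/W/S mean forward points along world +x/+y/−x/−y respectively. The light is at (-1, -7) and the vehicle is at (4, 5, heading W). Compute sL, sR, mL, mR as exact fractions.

left sensor world pos  = (3, 2); dL² = 97
right sensor world pos = (3, 8); dR² = 241
sL = 200/97 = 200/97
sR = 200/241 = 200/241
mL = 1/2·sL + -1/2·sR = 14400/23377
mR = -1/2·sL + -1·sR = -43500/23377

200/97 200/241 14400/23377 -43500/23377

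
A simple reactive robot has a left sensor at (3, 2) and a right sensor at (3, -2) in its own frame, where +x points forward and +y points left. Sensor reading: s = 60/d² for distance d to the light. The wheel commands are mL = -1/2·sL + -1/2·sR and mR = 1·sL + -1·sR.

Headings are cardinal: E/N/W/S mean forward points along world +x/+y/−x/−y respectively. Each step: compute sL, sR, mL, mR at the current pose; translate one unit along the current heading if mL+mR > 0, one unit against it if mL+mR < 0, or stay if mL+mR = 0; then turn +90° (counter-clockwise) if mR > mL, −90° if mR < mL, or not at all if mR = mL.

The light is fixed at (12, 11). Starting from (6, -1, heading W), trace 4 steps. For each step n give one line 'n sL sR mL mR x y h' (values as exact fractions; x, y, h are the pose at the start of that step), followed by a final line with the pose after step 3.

n=0: pose=(6,-1,W); sL=60/277, sR=60/181; mL=-13740/50137, mR=-5760/50137; mL+mR=-19500/50137 → advance -1; mR−mL=7980/50137 → turn +1·90°
n=1: pose=(7,-1,S); sL=10/39, sR=30/137; mL=-1270/5343, mR=200/5343; mL+mR=-1070/5343 → advance -1; mR−mL=490/1781 → turn +1·90°
n=2: pose=(7,0,E); sL=12/17, sR=60/173; mL=-1548/2941, mR=1056/2941; mL+mR=-492/2941 → advance -1; mR−mL=2604/2941 → turn +1·90°
n=3: pose=(6,0,N); sL=15/32, sR=3/4; mL=-39/64, mR=-9/32; mL+mR=-57/64 → advance -1; mR−mL=21/64 → turn +1·90°

0 60/277 60/181 -13740/50137 -5760/50137 6 -1 W
1 10/39 30/137 -1270/5343 200/5343 7 -1 S
2 12/17 60/173 -1548/2941 1056/2941 7 0 E
3 15/32 3/4 -39/64 -9/32 6 0 N
final 6 -1 W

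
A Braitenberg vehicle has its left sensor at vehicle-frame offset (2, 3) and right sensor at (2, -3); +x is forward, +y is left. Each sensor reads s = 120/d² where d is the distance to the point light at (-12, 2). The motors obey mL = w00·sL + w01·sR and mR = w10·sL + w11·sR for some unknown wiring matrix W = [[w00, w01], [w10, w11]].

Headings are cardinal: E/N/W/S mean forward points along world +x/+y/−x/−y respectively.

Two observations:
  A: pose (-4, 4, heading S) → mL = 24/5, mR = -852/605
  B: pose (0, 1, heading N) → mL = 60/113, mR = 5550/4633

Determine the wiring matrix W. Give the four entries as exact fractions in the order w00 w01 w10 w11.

0 1 1 -1/2

obs A: pose=(-4,4,S) → sL=120/121, sR=24/5, mL=24/5, mR=-852/605
obs B: pose=(0,1,N) → sL=60/41, sR=60/113, mL=60/113, mR=5550/4633
sensor matrix S = [[120/121, 24/5], [60/41, 60/113]]; det S = -3642624/560593
solve [mL_A; mL_B] = S·[w00; w01] and [mR_A; mR_B] = S·[w10; w11]:
  w00 = 0, w01 = 1, w10 = 1, w11 = -1/2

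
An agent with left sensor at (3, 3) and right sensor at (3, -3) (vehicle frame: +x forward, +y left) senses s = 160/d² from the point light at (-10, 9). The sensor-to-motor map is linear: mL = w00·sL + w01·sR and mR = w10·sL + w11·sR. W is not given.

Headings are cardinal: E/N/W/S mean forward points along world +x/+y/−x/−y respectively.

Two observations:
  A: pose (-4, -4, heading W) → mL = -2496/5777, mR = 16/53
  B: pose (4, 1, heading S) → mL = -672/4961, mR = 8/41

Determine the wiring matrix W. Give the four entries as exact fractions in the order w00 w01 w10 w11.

obs A: pose=(-4,-4,W) → sL=32/53, sR=160/109, mL=-2496/5777, mR=16/53
obs B: pose=(4,1,S) → sL=16/41, sR=80/121, mL=-672/4961, mR=8/41
sensor matrix S = [[32/53, 160/109], [16/41, 80/121]]; det S = -4976640/28659697
solve [mL_A; mL_B] = S·[w00; w01] and [mR_A; mR_B] = S·[w10; w11]:
  w00 = 1/2, w01 = -1/2, w10 = 1/2, w11 = 0

1/2 -1/2 1/2 0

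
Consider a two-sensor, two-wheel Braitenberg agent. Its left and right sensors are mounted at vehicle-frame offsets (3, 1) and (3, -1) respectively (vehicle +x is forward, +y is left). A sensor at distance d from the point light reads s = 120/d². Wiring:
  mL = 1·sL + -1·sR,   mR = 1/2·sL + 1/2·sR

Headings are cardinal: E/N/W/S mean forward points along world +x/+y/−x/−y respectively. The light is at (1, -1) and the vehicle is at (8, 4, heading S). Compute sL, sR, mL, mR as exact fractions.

left sensor world pos  = (9, 1); dL² = 68
right sensor world pos = (7, 1); dR² = 40
sL = 120/68 = 30/17
sR = 120/40 = 3
mL = 1·sL + -1·sR = -21/17
mR = 1/2·sL + 1/2·sR = 81/34

30/17 3 -21/17 81/34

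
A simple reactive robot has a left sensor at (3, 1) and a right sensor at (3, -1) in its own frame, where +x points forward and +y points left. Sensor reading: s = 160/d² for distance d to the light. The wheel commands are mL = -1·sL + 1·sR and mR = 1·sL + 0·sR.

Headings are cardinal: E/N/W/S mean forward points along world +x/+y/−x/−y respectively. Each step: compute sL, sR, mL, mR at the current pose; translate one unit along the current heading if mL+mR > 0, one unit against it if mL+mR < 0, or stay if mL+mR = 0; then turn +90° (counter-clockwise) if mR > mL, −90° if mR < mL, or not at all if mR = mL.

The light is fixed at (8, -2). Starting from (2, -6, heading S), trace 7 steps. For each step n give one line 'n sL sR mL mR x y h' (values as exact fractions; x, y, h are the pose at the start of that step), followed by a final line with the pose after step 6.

n=0: pose=(2,-6,S); sL=80/37, sR=80/49; mL=-960/1813, mR=80/37; mL+mR=80/49 → advance +1; mR−mL=4880/1813 → turn +1·90°
n=1: pose=(2,-7,E); sL=32/5, sR=32/9; mL=-128/45, mR=32/5; mL+mR=32/9 → advance +1; mR−mL=416/45 → turn +1·90°
n=2: pose=(3,-7,N); sL=4, sR=8; mL=4, mR=4; mL+mR=8 → advance +1; mR−mL=0 → turn +0·90°
n=3: pose=(3,-6,N); sL=160/37, sR=160/17; mL=3200/629, mR=160/37; mL+mR=160/17 → advance +1; mR−mL=-480/629 → turn -1·90°
n=4: pose=(3,-5,E); sL=20, sR=8; mL=-12, mR=20; mL+mR=8 → advance +1; mR−mL=32 → turn +1·90°
n=5: pose=(4,-5,N); sL=32/5, sR=160/9; mL=512/45, mR=32/5; mL+mR=160/9 → advance +1; mR−mL=-224/45 → turn -1·90°
n=6: pose=(4,-4,E); sL=80, sR=16; mL=-64, mR=80; mL+mR=16 → advance +1; mR−mL=144 → turn +1·90°

0 80/37 80/49 -960/1813 80/37 2 -6 S
1 32/5 32/9 -128/45 32/5 2 -7 E
2 4 8 4 4 3 -7 N
3 160/37 160/17 3200/629 160/37 3 -6 N
4 20 8 -12 20 3 -5 E
5 32/5 160/9 512/45 32/5 4 -5 N
6 80 16 -64 80 4 -4 E
final 5 -4 N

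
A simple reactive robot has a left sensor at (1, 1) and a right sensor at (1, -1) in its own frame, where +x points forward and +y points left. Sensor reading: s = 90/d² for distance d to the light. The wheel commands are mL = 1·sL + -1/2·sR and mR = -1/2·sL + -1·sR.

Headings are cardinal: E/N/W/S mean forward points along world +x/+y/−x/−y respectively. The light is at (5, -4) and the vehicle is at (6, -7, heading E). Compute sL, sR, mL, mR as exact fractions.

left sensor world pos  = (7, -6); dL² = 8
right sensor world pos = (7, -8); dR² = 20
sL = 90/8 = 45/4
sR = 90/20 = 9/2
mL = 1·sL + -1/2·sR = 9
mR = -1/2·sL + -1·sR = -81/8

45/4 9/2 9 -81/8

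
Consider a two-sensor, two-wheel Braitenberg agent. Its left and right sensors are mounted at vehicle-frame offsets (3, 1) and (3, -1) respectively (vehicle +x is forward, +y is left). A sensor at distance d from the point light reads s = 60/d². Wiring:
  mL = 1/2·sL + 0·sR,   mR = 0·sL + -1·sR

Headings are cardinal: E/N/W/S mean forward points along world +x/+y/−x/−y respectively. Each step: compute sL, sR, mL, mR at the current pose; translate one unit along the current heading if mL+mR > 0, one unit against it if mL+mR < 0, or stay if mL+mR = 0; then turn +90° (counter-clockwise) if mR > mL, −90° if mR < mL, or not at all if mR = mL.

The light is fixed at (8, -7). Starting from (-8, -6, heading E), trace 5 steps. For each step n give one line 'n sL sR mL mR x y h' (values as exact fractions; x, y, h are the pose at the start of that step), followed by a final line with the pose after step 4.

0 60/173 60/169 30/173 -60/169 -8 -6 E
1 3/13 15/82 3/26 -15/82 -9 -6 S
2 60/401 60/409 30/401 -60/409 -9 -5 W
3 30/157 6/25 15/157 -6/25 -8 -5 N
4 60/173 60/169 30/173 -60/169 -8 -6 E
final -9 -6 S

n=0: pose=(-8,-6,E); sL=60/173, sR=60/169; mL=30/173, mR=-60/169; mL+mR=-5310/29237 → advance -1; mR−mL=-15450/29237 → turn -1·90°
n=1: pose=(-9,-6,S); sL=3/13, sR=15/82; mL=3/26, mR=-15/82; mL+mR=-36/533 → advance -1; mR−mL=-159/533 → turn -1·90°
n=2: pose=(-9,-5,W); sL=60/401, sR=60/409; mL=30/401, mR=-60/409; mL+mR=-11790/164009 → advance -1; mR−mL=-36330/164009 → turn -1·90°
n=3: pose=(-8,-5,N); sL=30/157, sR=6/25; mL=15/157, mR=-6/25; mL+mR=-567/3925 → advance -1; mR−mL=-1317/3925 → turn -1·90°
n=4: pose=(-8,-6,E); sL=60/173, sR=60/169; mL=30/173, mR=-60/169; mL+mR=-5310/29237 → advance -1; mR−mL=-15450/29237 → turn -1·90°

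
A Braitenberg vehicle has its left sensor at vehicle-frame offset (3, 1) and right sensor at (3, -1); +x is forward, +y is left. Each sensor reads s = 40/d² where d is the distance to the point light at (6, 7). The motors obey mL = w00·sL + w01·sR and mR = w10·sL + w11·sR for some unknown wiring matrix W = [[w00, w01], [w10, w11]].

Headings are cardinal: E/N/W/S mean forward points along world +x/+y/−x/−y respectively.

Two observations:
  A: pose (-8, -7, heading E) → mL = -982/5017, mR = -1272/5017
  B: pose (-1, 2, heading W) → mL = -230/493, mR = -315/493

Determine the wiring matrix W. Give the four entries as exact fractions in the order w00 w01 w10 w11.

obs A: pose=(-8,-7,E) → sL=4/29, sR=20/173, mL=-982/5017, mR=-1272/5017
obs B: pose=(-1,2,W) → sL=5/17, sR=10/29, mL=-230/493, mR=-315/493
sensor matrix S = [[4/29, 20/173], [5/17, 10/29]]; det S = 33540/2473381
solve [mL_A; mL_B] = S·[w00; w01] and [mR_A; mR_B] = S·[w10; w11]:
  w00 = -1, w01 = -1/2, w10 = -1, w11 = -1

-1 -1/2 -1 -1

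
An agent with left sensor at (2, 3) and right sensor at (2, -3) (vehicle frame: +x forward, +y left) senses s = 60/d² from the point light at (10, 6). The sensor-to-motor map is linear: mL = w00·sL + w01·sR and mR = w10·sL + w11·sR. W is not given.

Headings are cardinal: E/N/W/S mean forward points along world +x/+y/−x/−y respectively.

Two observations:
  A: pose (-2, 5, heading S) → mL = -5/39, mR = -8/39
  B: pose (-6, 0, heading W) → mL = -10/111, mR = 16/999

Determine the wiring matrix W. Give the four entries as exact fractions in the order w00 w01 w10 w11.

0 -1/2 -1/2 1/2

obs A: pose=(-2,5,S) → sL=2/3, sR=10/39, mL=-5/39, mR=-8/39
obs B: pose=(-6,0,W) → sL=4/27, sR=20/111, mL=-10/111, mR=16/999
sensor matrix S = [[2/3, 10/39], [4/27, 20/111]]; det S = 3200/38961
solve [mL_A; mL_B] = S·[w00; w01] and [mR_A; mR_B] = S·[w10; w11]:
  w00 = 0, w01 = -1/2, w10 = -1/2, w11 = 1/2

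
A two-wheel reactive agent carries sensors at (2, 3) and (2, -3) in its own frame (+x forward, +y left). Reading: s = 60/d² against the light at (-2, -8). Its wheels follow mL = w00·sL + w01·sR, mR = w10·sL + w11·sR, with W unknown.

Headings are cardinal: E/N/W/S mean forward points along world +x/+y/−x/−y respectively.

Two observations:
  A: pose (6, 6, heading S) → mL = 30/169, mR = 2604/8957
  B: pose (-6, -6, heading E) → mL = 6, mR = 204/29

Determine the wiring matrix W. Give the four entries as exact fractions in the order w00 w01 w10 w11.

0 1/2 1/2 1/2

obs A: pose=(6,6,S) → sL=12/53, sR=60/169, mL=30/169, mR=2604/8957
obs B: pose=(-6,-6,E) → sL=60/29, sR=12, mL=6, mR=204/29
sensor matrix S = [[12/53, 60/169], [60/29, 12]]; det S = 514944/259753
solve [mL_A; mL_B] = S·[w00; w01] and [mR_A; mR_B] = S·[w10; w11]:
  w00 = 0, w01 = 1/2, w10 = 1/2, w11 = 1/2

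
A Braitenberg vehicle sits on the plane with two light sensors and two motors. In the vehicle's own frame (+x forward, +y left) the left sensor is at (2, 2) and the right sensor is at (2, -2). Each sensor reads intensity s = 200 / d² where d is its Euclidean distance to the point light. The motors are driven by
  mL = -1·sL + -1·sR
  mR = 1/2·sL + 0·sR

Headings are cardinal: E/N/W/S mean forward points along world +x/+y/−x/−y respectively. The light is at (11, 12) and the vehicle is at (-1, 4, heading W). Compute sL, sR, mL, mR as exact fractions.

left sensor world pos  = (-3, 2); dL² = 296
right sensor world pos = (-3, 6); dR² = 232
sL = 200/296 = 25/37
sR = 200/232 = 25/29
mL = -1·sL + -1·sR = -1650/1073
mR = 1/2·sL + 0·sR = 25/74

25/37 25/29 -1650/1073 25/74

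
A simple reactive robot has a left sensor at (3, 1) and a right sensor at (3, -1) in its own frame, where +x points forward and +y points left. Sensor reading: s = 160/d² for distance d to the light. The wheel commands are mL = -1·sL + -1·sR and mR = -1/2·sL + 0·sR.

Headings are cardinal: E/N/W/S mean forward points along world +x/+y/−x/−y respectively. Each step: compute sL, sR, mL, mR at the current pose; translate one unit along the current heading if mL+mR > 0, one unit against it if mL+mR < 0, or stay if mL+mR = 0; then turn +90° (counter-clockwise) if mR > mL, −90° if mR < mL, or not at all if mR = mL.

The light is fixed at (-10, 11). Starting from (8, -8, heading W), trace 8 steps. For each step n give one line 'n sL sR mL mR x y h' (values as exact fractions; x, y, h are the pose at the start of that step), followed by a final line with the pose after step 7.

n=0: pose=(8,-8,W); sL=32/125, sR=160/549; mL=-37568/68625, mR=-16/125; mL+mR=-46352/68625 → advance -1; mR−mL=28784/68625 → turn +1·90°
n=1: pose=(9,-8,S); sL=40/221, sR=20/101; mL=-8460/22321, mR=-20/221; mL+mR=-10480/22321 → advance -1; mR−mL=6440/22321 → turn +1·90°
n=2: pose=(9,-7,E); sL=160/773, sR=32/169; mL=-51776/130637, mR=-80/773; mL+mR=-65296/130637 → advance -1; mR−mL=38256/130637 → turn +1·90°
n=3: pose=(8,-7,N); sL=80/257, sR=80/293; mL=-44000/75301, mR=-40/257; mL+mR=-55720/75301 → advance -1; mR−mL=32280/75301 → turn +1·90°
n=4: pose=(8,-8,W); sL=32/125, sR=160/549; mL=-37568/68625, mR=-16/125; mL+mR=-46352/68625 → advance -1; mR−mL=28784/68625 → turn +1·90°
n=5: pose=(9,-8,S); sL=40/221, sR=20/101; mL=-8460/22321, mR=-20/221; mL+mR=-10480/22321 → advance -1; mR−mL=6440/22321 → turn +1·90°
n=6: pose=(9,-7,E); sL=160/773, sR=32/169; mL=-51776/130637, mR=-80/773; mL+mR=-65296/130637 → advance -1; mR−mL=38256/130637 → turn +1·90°
n=7: pose=(8,-7,N); sL=80/257, sR=80/293; mL=-44000/75301, mR=-40/257; mL+mR=-55720/75301 → advance -1; mR−mL=32280/75301 → turn +1·90°

0 32/125 160/549 -37568/68625 -16/125 8 -8 W
1 40/221 20/101 -8460/22321 -20/221 9 -8 S
2 160/773 32/169 -51776/130637 -80/773 9 -7 E
3 80/257 80/293 -44000/75301 -40/257 8 -7 N
4 32/125 160/549 -37568/68625 -16/125 8 -8 W
5 40/221 20/101 -8460/22321 -20/221 9 -8 S
6 160/773 32/169 -51776/130637 -80/773 9 -7 E
7 80/257 80/293 -44000/75301 -40/257 8 -7 N
final 8 -8 W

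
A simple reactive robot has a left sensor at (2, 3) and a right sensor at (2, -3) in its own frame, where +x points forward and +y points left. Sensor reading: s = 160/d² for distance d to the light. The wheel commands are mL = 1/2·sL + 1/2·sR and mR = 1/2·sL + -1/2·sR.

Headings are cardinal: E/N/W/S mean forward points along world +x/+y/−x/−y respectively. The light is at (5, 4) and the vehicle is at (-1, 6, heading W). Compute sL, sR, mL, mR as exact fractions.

left sensor world pos  = (-3, 3); dL² = 65
right sensor world pos = (-3, 9); dR² = 89
sL = 160/65 = 32/13
sR = 160/89 = 160/89
mL = 1/2·sL + 1/2·sR = 2464/1157
mR = 1/2·sL + -1/2·sR = 384/1157

32/13 160/89 2464/1157 384/1157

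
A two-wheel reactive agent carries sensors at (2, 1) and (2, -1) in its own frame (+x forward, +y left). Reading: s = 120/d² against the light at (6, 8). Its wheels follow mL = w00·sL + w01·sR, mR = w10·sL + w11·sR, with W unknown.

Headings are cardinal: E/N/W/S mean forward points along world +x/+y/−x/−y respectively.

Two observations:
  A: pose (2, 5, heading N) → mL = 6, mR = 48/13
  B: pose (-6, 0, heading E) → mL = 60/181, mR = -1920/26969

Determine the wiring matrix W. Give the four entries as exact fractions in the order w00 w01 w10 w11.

obs A: pose=(2,5,N) → sL=60/13, sR=12, mL=6, mR=48/13
obs B: pose=(-6,0,E) → sL=120/149, sR=120/181, mL=60/181, mR=-1920/26969
sensor matrix S = [[60/13, 12], [120/149, 120/181]]; det S = -2315520/350597
solve [mL_A; mL_B] = S·[w00; w01] and [mR_A; mR_B] = S·[w10; w11]:
  w00 = 0, w01 = 1/2, w10 = -1/2, w11 = 1/2

0 1/2 -1/2 1/2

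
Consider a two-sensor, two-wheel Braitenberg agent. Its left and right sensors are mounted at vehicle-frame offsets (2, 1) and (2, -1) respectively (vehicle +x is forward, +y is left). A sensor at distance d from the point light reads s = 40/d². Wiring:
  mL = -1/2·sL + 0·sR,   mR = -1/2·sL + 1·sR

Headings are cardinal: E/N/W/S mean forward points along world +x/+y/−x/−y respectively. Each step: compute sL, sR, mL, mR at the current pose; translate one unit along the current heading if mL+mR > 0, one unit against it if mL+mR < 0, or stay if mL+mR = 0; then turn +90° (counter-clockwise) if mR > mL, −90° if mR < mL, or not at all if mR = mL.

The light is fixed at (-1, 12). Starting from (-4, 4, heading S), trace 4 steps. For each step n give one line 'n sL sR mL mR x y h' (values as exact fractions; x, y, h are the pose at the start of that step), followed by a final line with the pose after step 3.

0 5/13 10/29 -5/26 115/754 -4 4 S
1 40/37 8/13 -20/37 36/481 -4 5 E
2 4/5 20/17 -2/5 66/85 -5 5 N
3 8/17 40/61 -4/17 436/1037 -5 6 W
final -6 6 S

n=0: pose=(-4,4,S); sL=5/13, sR=10/29; mL=-5/26, mR=115/754; mL+mR=-15/377 → advance -1; mR−mL=10/29 → turn +1·90°
n=1: pose=(-4,5,E); sL=40/37, sR=8/13; mL=-20/37, mR=36/481; mL+mR=-224/481 → advance -1; mR−mL=8/13 → turn +1·90°
n=2: pose=(-5,5,N); sL=4/5, sR=20/17; mL=-2/5, mR=66/85; mL+mR=32/85 → advance +1; mR−mL=20/17 → turn +1·90°
n=3: pose=(-5,6,W); sL=8/17, sR=40/61; mL=-4/17, mR=436/1037; mL+mR=192/1037 → advance +1; mR−mL=40/61 → turn +1·90°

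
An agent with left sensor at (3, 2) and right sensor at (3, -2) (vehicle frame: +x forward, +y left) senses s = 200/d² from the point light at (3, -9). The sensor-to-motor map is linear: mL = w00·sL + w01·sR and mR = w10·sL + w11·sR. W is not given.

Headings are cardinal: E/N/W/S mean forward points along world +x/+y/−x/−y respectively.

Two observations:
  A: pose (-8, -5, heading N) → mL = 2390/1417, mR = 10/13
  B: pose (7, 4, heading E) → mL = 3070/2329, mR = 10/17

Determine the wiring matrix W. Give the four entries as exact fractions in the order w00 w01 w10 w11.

obs A: pose=(-8,-5,N) → sL=100/109, sR=20/13, mL=2390/1417, mR=10/13
obs B: pose=(7,4,E) → sL=100/137, sR=20/17, mL=3070/2329, mR=10/17
sensor matrix S = [[100/109, 20/13], [100/137, 20/17]]; det S = -144000/3300193
solve [mL_A; mL_B] = S·[w00; w01] and [mR_A; mR_B] = S·[w10; w11]:
  w00 = 1, w01 = 1/2, w10 = 0, w11 = 1/2

1 1/2 0 1/2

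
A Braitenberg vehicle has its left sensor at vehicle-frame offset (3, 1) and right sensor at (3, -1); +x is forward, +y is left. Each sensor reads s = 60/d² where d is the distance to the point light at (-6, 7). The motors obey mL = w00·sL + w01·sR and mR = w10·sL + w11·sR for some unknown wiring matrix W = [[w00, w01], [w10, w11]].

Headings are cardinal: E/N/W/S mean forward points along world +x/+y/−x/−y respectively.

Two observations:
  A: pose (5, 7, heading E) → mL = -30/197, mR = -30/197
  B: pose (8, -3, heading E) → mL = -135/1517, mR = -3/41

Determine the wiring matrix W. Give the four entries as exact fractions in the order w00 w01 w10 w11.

-1 1/2 0 -1/2

obs A: pose=(5,7,E) → sL=60/197, sR=60/197, mL=-30/197, mR=-30/197
obs B: pose=(8,-3,E) → sL=6/37, sR=6/41, mL=-135/1517, mR=-3/41
sensor matrix S = [[60/197, 60/197], [6/37, 6/41]]; det S = -1440/298849
solve [mL_A; mL_B] = S·[w00; w01] and [mR_A; mR_B] = S·[w10; w11]:
  w00 = -1, w01 = 1/2, w10 = 0, w11 = -1/2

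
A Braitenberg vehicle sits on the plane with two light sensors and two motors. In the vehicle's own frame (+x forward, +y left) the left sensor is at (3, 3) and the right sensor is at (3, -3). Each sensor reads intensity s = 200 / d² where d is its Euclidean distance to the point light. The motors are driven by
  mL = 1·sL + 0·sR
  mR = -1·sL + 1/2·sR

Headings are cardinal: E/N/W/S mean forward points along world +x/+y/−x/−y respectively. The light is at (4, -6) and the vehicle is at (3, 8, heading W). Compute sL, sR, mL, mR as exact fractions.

200/137 40/61 200/137 -9460/8357

left sensor world pos  = (0, 5); dL² = 137
right sensor world pos = (0, 11); dR² = 305
sL = 200/137 = 200/137
sR = 200/305 = 40/61
mL = 1·sL + 0·sR = 200/137
mR = -1·sL + 1/2·sR = -9460/8357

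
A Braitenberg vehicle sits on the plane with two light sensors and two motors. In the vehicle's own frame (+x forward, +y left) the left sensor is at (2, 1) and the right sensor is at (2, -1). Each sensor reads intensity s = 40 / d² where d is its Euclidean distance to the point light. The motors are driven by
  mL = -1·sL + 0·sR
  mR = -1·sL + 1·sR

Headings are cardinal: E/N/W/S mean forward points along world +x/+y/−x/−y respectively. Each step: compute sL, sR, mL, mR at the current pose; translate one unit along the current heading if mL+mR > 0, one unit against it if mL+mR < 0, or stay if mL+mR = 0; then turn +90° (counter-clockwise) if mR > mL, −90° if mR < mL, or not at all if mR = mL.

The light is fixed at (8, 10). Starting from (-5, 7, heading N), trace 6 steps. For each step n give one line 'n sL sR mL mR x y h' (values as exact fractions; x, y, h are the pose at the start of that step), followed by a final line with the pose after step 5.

n=0: pose=(-5,7,N); sL=40/197, sR=8/29; mL=-40/197, mR=416/5713; mL+mR=-744/5713 → advance -1; mR−mL=8/29 → turn +1·90°
n=1: pose=(-5,6,W); sL=4/25, sR=20/117; mL=-4/25, mR=32/2925; mL+mR=-436/2925 → advance -1; mR−mL=20/117 → turn +1·90°
n=2: pose=(-4,6,S); sL=40/157, sR=8/41; mL=-40/157, mR=-384/6437; mL+mR=-2024/6437 → advance -1; mR−mL=8/41 → turn +1·90°
n=3: pose=(-4,7,E); sL=5/13, sR=10/29; mL=-5/13, mR=-15/377; mL+mR=-160/377 → advance -1; mR−mL=10/29 → turn +1·90°
n=4: pose=(-5,7,N); sL=40/197, sR=8/29; mL=-40/197, mR=416/5713; mL+mR=-744/5713 → advance -1; mR−mL=8/29 → turn +1·90°
n=5: pose=(-5,6,W); sL=4/25, sR=20/117; mL=-4/25, mR=32/2925; mL+mR=-436/2925 → advance -1; mR−mL=20/117 → turn +1·90°

0 40/197 8/29 -40/197 416/5713 -5 7 N
1 4/25 20/117 -4/25 32/2925 -5 6 W
2 40/157 8/41 -40/157 -384/6437 -4 6 S
3 5/13 10/29 -5/13 -15/377 -4 7 E
4 40/197 8/29 -40/197 416/5713 -5 7 N
5 4/25 20/117 -4/25 32/2925 -5 6 W
final -4 6 S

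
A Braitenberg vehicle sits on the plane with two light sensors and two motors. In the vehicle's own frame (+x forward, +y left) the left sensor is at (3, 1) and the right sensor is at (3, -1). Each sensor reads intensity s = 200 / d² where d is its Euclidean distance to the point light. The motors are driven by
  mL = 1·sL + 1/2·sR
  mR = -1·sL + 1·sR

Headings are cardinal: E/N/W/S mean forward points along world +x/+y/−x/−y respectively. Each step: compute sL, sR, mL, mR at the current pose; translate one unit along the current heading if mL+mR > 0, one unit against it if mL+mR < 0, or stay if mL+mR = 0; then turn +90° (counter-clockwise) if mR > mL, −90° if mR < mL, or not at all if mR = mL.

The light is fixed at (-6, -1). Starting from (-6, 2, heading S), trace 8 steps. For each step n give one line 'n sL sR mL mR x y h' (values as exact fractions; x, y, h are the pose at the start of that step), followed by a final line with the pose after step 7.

0 200 200 300 0 -6 2 S
1 20 100/9 230/9 -80/9 -6 1 W
2 200/29 8 316/29 32/29 -7 1 N
3 10 25 45/2 15 -7 2 E
4 200 200 300 0 -6 2 S
5 20 100/9 230/9 -80/9 -6 1 W
6 200/29 8 316/29 32/29 -7 1 N
7 10 25 45/2 15 -7 2 E
final -6 2 S

n=0: pose=(-6,2,S); sL=200, sR=200; mL=300, mR=0; mL+mR=300 → advance +1; mR−mL=-300 → turn -1·90°
n=1: pose=(-6,1,W); sL=20, sR=100/9; mL=230/9, mR=-80/9; mL+mR=50/3 → advance +1; mR−mL=-310/9 → turn -1·90°
n=2: pose=(-7,1,N); sL=200/29, sR=8; mL=316/29, mR=32/29; mL+mR=12 → advance +1; mR−mL=-284/29 → turn -1·90°
n=3: pose=(-7,2,E); sL=10, sR=25; mL=45/2, mR=15; mL+mR=75/2 → advance +1; mR−mL=-15/2 → turn -1·90°
n=4: pose=(-6,2,S); sL=200, sR=200; mL=300, mR=0; mL+mR=300 → advance +1; mR−mL=-300 → turn -1·90°
n=5: pose=(-6,1,W); sL=20, sR=100/9; mL=230/9, mR=-80/9; mL+mR=50/3 → advance +1; mR−mL=-310/9 → turn -1·90°
n=6: pose=(-7,1,N); sL=200/29, sR=8; mL=316/29, mR=32/29; mL+mR=12 → advance +1; mR−mL=-284/29 → turn -1·90°
n=7: pose=(-7,2,E); sL=10, sR=25; mL=45/2, mR=15; mL+mR=75/2 → advance +1; mR−mL=-15/2 → turn -1·90°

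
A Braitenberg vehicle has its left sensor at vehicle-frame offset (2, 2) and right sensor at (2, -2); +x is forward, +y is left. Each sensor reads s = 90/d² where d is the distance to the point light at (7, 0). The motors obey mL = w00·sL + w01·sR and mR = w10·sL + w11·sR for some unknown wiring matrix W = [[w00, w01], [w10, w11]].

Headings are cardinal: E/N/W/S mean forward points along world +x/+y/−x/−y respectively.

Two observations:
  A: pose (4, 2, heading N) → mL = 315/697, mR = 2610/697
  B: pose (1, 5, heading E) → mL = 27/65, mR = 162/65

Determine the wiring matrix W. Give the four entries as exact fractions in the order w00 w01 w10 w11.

-1 1/2 1/2 1/2

obs A: pose=(4,2,N) → sL=90/41, sR=90/17, mL=315/697, mR=2610/697
obs B: pose=(1,5,E) → sL=18/13, sR=18/5, mL=27/65, mR=162/65
sensor matrix S = [[90/41, 90/17], [18/13, 18/5]]; det S = 5184/9061
solve [mL_A; mL_B] = S·[w00; w01] and [mR_A; mR_B] = S·[w10; w11]:
  w00 = -1, w01 = 1/2, w10 = 1/2, w11 = 1/2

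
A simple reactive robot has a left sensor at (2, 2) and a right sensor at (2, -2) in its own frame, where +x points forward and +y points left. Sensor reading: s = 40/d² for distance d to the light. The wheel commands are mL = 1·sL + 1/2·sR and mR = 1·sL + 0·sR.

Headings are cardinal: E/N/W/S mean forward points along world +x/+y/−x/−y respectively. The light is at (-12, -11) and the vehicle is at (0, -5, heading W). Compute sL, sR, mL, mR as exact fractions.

left sensor world pos  = (-2, -7); dL² = 116
right sensor world pos = (-2, -3); dR² = 164
sL = 40/116 = 10/29
sR = 40/164 = 10/41
mL = 1·sL + 1/2·sR = 555/1189
mR = 1·sL + 0·sR = 10/29

10/29 10/41 555/1189 10/29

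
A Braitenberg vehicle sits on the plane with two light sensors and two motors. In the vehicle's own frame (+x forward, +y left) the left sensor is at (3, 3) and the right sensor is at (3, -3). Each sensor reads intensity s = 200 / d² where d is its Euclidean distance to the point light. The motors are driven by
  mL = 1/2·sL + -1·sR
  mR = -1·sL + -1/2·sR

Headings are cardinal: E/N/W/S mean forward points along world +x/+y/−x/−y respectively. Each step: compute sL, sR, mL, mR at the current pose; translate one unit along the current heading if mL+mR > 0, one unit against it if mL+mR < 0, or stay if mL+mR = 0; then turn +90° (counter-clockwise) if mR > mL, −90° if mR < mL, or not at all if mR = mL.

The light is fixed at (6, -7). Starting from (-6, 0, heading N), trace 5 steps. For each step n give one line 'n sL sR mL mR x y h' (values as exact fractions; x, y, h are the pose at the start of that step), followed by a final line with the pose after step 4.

n=0: pose=(-6,0,N); sL=8/13, sR=200/181; mL=-1876/2353, mR=-2748/2353; mL+mR=-4624/2353 → advance -1; mR−mL=-872/2353 → turn -1·90°
n=1: pose=(-6,-1,E); sL=100/81, sR=20/9; mL=-130/81, mR=-190/81; mL+mR=-320/81 → advance -1; mR−mL=-20/27 → turn -1·90°
n=2: pose=(-7,-1,S); sL=200/109, sR=40/53; mL=940/5777, mR=-12780/5777; mL+mR=-11840/5777 → advance -1; mR−mL=-13720/5777 → turn -1·90°
n=3: pose=(-7,0,W); sL=25/34, sR=50/89; mL=-1175/6052, mR=-3075/3026; mL+mR=-7325/6052 → advance -1; mR−mL=-4975/6052 → turn -1·90°
n=4: pose=(-6,0,N); sL=8/13, sR=200/181; mL=-1876/2353, mR=-2748/2353; mL+mR=-4624/2353 → advance -1; mR−mL=-872/2353 → turn -1·90°

0 8/13 200/181 -1876/2353 -2748/2353 -6 0 N
1 100/81 20/9 -130/81 -190/81 -6 -1 E
2 200/109 40/53 940/5777 -12780/5777 -7 -1 S
3 25/34 50/89 -1175/6052 -3075/3026 -7 0 W
4 8/13 200/181 -1876/2353 -2748/2353 -6 0 N
final -6 -1 E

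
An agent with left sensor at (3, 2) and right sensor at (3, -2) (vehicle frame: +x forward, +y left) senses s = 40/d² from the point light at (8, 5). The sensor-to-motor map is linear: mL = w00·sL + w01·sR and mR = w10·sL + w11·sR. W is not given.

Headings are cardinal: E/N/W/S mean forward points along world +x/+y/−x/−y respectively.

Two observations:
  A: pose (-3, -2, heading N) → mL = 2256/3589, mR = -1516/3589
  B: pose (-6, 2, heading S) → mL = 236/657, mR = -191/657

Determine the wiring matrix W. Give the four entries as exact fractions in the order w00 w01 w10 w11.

1 1 -1 -1/2

obs A: pose=(-3,-2,N) → sL=8/37, sR=40/97, mL=2256/3589, mR=-1516/3589
obs B: pose=(-6,2,S) → sL=2/9, sR=10/73, mL=236/657, mR=-191/657
sensor matrix S = [[8/37, 40/97], [2/9, 10/73]]; det S = -146240/2357973
solve [mL_A; mL_B] = S·[w00; w01] and [mR_A; mR_B] = S·[w10; w11]:
  w00 = 1, w01 = 1, w10 = -1, w11 = -1/2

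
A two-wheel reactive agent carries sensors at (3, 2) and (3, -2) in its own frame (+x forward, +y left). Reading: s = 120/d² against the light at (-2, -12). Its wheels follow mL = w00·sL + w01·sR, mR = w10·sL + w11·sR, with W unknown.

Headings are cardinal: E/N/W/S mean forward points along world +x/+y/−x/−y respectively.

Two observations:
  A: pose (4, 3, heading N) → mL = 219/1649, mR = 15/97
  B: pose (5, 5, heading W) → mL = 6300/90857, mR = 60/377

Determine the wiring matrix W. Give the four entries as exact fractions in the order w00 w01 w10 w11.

obs A: pose=(4,3,N) → sL=6/17, sR=30/97, mL=219/1649, mR=15/97
obs B: pose=(5,5,W) → sL=120/241, sR=120/377, mL=6300/90857, mR=60/377
sensor matrix S = [[6/17, 30/97], [120/241, 120/377]]; det S = -6240960/149823193
solve [mL_A; mL_B] = S·[w00; w01] and [mR_A; mR_B] = S·[w10; w11]:
  w00 = -1/2, w01 = 1, w10 = 0, w11 = 1/2

-1/2 1 0 1/2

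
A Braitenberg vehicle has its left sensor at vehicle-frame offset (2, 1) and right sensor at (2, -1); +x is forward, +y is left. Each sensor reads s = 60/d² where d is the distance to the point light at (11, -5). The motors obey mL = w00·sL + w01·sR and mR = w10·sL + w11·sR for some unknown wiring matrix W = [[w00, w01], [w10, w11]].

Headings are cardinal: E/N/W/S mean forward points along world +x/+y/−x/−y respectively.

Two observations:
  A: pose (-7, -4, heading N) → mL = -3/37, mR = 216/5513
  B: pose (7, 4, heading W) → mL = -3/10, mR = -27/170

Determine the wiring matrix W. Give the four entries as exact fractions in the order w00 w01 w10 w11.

obs A: pose=(-7,-4,N) → sL=6/37, sR=30/149, mL=-3/37, mR=216/5513
obs B: pose=(7,4,W) → sL=3/5, sR=15/34, mL=-3/10, mR=-27/170
sensor matrix S = [[6/37, 30/149], [3/5, 15/34]]; det S = -4617/93721
solve [mL_A; mL_B] = S·[w00; w01] and [mR_A; mR_B] = S·[w10; w11]:
  w00 = -1/2, w01 = 0, w10 = -1, w11 = 1

-1/2 0 -1 1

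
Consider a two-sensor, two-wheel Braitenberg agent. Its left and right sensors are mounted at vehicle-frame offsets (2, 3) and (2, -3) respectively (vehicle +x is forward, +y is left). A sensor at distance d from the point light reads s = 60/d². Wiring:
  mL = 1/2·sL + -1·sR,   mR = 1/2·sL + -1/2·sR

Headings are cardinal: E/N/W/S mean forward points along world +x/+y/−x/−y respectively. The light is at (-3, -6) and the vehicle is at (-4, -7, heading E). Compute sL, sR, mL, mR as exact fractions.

left sensor world pos  = (-2, -4); dL² = 5
right sensor world pos = (-2, -10); dR² = 17
sL = 60/5 = 12
sR = 60/17 = 60/17
mL = 1/2·sL + -1·sR = 42/17
mR = 1/2·sL + -1/2·sR = 72/17

12 60/17 42/17 72/17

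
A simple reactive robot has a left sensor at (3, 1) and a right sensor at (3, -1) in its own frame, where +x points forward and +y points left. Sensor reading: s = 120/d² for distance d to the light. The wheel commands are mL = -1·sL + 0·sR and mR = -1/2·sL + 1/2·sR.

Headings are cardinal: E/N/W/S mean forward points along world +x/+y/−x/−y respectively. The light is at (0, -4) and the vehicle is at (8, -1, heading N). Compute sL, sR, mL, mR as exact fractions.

left sensor world pos  = (7, 2); dL² = 85
right sensor world pos = (9, 2); dR² = 117
sL = 120/85 = 24/17
sR = 120/117 = 40/39
mL = -1·sL + 0·sR = -24/17
mR = -1/2·sL + 1/2·sR = -128/663

24/17 40/39 -24/17 -128/663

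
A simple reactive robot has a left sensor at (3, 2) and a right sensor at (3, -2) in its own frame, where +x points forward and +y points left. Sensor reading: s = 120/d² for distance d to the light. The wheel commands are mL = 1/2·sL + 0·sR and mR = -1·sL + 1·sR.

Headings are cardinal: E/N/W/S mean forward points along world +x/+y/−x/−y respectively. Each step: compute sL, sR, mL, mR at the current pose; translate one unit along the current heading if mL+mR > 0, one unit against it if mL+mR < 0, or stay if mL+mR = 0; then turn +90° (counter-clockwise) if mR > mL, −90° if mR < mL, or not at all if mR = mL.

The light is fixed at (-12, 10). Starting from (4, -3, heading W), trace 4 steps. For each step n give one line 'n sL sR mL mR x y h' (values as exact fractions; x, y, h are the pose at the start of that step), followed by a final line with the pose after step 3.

n=0: pose=(4,-3,W); sL=60/197, sR=12/29; mL=30/197, mR=624/5713; mL+mR=1494/5713 → advance +1; mR−mL=-246/5713 → turn -1·90°
n=1: pose=(3,-3,N); sL=120/269, sR=120/389; mL=60/269, mR=-14400/104641; mL+mR=8940/104641 → advance +1; mR−mL=-37740/104641 → turn -1·90°
n=2: pose=(3,-2,E); sL=15/53, sR=3/13; mL=15/106, mR=-36/689; mL+mR=123/1378 → advance +1; mR−mL=-267/1378 → turn -1·90°
n=3: pose=(4,-2,S); sL=40/183, sR=120/421; mL=20/183, mR=5120/77043; mL+mR=13540/77043 → advance +1; mR−mL=-1100/25681 → turn -1·90°

0 60/197 12/29 30/197 624/5713 4 -3 W
1 120/269 120/389 60/269 -14400/104641 3 -3 N
2 15/53 3/13 15/106 -36/689 3 -2 E
3 40/183 120/421 20/183 5120/77043 4 -2 S
final 4 -3 W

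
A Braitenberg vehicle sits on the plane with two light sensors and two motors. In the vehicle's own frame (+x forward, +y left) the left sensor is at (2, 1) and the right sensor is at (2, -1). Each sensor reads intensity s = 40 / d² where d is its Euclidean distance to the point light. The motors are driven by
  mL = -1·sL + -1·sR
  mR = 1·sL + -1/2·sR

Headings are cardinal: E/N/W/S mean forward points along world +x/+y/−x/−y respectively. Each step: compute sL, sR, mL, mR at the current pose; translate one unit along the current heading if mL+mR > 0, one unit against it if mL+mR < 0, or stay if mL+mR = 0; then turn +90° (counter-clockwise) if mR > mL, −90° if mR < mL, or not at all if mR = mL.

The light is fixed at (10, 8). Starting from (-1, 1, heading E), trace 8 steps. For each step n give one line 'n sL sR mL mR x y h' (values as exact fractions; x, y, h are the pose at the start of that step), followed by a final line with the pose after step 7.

0 40/117 8/29 -2096/3393 692/3393 -1 1 E
1 20/97 20/73 -3400/7081 490/7081 -2 1 N
2 40/277 8/49 -4176/13573 852/13573 -2 0 W
3 1/5 10/61 -111/305 36/305 -1 0 S
4 40/117 8/29 -2096/3393 692/3393 -1 1 E
5 20/97 20/73 -3400/7081 490/7081 -2 1 N
6 40/277 8/49 -4176/13573 852/13573 -2 0 W
7 1/5 10/61 -111/305 36/305 -1 0 S
final -1 1 E

n=0: pose=(-1,1,E); sL=40/117, sR=8/29; mL=-2096/3393, mR=692/3393; mL+mR=-12/29 → advance -1; mR−mL=2788/3393 → turn +1·90°
n=1: pose=(-2,1,N); sL=20/97, sR=20/73; mL=-3400/7081, mR=490/7081; mL+mR=-30/73 → advance -1; mR−mL=3890/7081 → turn +1·90°
n=2: pose=(-2,0,W); sL=40/277, sR=8/49; mL=-4176/13573, mR=852/13573; mL+mR=-12/49 → advance -1; mR−mL=5028/13573 → turn +1·90°
n=3: pose=(-1,0,S); sL=1/5, sR=10/61; mL=-111/305, mR=36/305; mL+mR=-15/61 → advance -1; mR−mL=147/305 → turn +1·90°
n=4: pose=(-1,1,E); sL=40/117, sR=8/29; mL=-2096/3393, mR=692/3393; mL+mR=-12/29 → advance -1; mR−mL=2788/3393 → turn +1·90°
n=5: pose=(-2,1,N); sL=20/97, sR=20/73; mL=-3400/7081, mR=490/7081; mL+mR=-30/73 → advance -1; mR−mL=3890/7081 → turn +1·90°
n=6: pose=(-2,0,W); sL=40/277, sR=8/49; mL=-4176/13573, mR=852/13573; mL+mR=-12/49 → advance -1; mR−mL=5028/13573 → turn +1·90°
n=7: pose=(-1,0,S); sL=1/5, sR=10/61; mL=-111/305, mR=36/305; mL+mR=-15/61 → advance -1; mR−mL=147/305 → turn +1·90°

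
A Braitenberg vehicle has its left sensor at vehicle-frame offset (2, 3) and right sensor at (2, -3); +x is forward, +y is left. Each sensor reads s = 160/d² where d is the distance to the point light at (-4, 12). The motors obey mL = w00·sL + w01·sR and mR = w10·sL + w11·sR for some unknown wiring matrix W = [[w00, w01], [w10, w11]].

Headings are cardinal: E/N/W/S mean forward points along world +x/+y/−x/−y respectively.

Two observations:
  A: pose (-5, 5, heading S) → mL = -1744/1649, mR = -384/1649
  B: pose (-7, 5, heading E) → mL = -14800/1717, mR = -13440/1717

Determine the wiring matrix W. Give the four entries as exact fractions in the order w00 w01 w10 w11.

obs A: pose=(-5,5,S) → sL=32/17, sR=160/97, mL=-1744/1649, mR=-384/1649
obs B: pose=(-7,5,E) → sL=160/17, sR=160/101, mL=-14800/1717, mR=-13440/1717
sensor matrix S = [[32/17, 160/97], [160/17, 160/101]]; det S = -122880/9797
solve [mL_A; mL_B] = S·[w00; w01] and [mR_A; mR_B] = S·[w10; w11]:
  w00 = -1, w01 = 1/2, w10 = -1, w11 = 1

-1 1/2 -1 1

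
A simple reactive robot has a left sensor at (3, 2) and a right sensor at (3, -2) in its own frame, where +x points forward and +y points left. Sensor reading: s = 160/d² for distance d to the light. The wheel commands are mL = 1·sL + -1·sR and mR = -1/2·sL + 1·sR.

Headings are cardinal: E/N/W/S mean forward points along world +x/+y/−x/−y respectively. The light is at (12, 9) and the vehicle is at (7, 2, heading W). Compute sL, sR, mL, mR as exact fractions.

left sensor world pos  = (4, 0); dL² = 145
right sensor world pos = (4, 4); dR² = 89
sL = 160/145 = 32/29
sR = 160/89 = 160/89
mL = 1·sL + -1·sR = -1792/2581
mR = -1/2·sL + 1·sR = 3216/2581

32/29 160/89 -1792/2581 3216/2581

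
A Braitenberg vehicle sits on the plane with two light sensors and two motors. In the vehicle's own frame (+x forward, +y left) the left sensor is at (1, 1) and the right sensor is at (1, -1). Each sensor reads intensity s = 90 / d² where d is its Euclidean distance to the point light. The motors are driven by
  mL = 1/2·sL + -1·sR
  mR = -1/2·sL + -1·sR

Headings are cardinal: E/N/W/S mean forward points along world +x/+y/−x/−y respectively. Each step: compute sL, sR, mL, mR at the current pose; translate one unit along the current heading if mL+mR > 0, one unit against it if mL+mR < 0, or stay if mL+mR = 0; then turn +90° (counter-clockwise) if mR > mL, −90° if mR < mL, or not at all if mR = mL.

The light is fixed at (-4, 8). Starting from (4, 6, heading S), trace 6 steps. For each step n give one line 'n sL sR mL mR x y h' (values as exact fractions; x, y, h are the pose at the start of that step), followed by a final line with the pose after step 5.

n=0: pose=(4,6,S); sL=1, sR=45/29; mL=-61/58, mR=-119/58; mL+mR=-90/29 → advance -1; mR−mL=-1 → turn -1·90°
n=1: pose=(4,7,W); sL=90/53, sR=90/49; mL=-2565/2597, mR=-6975/2597; mL+mR=-180/49 → advance -1; mR−mL=-90/53 → turn -1·90°
n=2: pose=(5,7,N); sL=45/32, sR=9/10; mL=-63/320, mR=-513/320; mL+mR=-9/5 → advance -1; mR−mL=-45/32 → turn -1·90°
n=3: pose=(5,6,E); sL=90/101, sR=90/109; mL=-4185/11009, mR=-13995/11009; mL+mR=-180/109 → advance -1; mR−mL=-90/101 → turn -1·90°
n=4: pose=(4,6,S); sL=1, sR=45/29; mL=-61/58, mR=-119/58; mL+mR=-90/29 → advance -1; mR−mL=-1 → turn -1·90°
n=5: pose=(4,7,W); sL=90/53, sR=90/49; mL=-2565/2597, mR=-6975/2597; mL+mR=-180/49 → advance -1; mR−mL=-90/53 → turn -1·90°

0 1 45/29 -61/58 -119/58 4 6 S
1 90/53 90/49 -2565/2597 -6975/2597 4 7 W
2 45/32 9/10 -63/320 -513/320 5 7 N
3 90/101 90/109 -4185/11009 -13995/11009 5 6 E
4 1 45/29 -61/58 -119/58 4 6 S
5 90/53 90/49 -2565/2597 -6975/2597 4 7 W
final 5 7 N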